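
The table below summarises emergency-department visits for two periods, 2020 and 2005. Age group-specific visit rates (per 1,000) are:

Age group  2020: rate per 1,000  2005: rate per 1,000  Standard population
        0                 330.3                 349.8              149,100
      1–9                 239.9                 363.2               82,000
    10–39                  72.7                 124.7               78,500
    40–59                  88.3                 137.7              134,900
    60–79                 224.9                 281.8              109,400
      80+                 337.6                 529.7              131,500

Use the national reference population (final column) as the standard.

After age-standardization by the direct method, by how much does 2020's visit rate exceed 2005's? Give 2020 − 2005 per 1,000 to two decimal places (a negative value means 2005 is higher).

-80.61

Standard total = 685,400; weights = 0.2175, 0.1196, 0.1145, 0.1968, 0.1596, 0.1919.
2020: 0.2175×330.3 + 0.1196×239.9 + 0.1145×72.7 + 0.1968×88.3 + 0.1596×224.9 + 0.1919×337.6 = 226.9282 per 1,000.
2005: 0.2175×349.8 + 0.1196×363.2 + 0.1145×124.7 + 0.1968×137.7 + 0.1596×281.8 + 0.1919×529.7 = 307.5383 per 1,000.
Difference = 226.9282 − 307.5383 = -80.6100.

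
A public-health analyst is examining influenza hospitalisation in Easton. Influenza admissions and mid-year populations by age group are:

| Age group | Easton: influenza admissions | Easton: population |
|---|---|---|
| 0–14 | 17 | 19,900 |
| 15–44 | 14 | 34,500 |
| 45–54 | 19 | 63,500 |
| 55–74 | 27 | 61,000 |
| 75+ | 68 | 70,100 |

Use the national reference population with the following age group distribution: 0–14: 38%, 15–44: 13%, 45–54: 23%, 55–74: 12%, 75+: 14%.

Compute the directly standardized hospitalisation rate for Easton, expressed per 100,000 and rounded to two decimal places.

63.51

Age-specific rates per 100,000 for Easton: 85.43, 40.58, 29.92, 44.26, 97.00.
Standard weights: 0.38, 0.13, 0.23, 0.12, 0.14.
Standardized rate: 0.3800×85.43 + 0.1300×40.58 + 0.2300×29.92 + 0.1200×44.26 + 0.1400×97.00 = 63.5116 per 100,000.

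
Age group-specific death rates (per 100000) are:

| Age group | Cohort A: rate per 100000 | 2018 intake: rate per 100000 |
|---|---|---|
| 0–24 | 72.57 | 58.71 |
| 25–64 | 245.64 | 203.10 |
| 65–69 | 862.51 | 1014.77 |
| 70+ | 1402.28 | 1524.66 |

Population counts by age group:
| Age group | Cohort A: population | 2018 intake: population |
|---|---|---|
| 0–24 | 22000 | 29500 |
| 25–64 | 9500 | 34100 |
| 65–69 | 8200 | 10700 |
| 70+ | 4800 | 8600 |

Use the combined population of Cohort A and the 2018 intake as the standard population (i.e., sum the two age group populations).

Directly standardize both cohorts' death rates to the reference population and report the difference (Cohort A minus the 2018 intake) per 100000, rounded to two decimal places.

-15.30

Combined standard total = 127400; weights = 0.4042, 0.3422, 0.1484, 0.1052.
Cohort A: 0.4042×72.57 + 0.3422×245.64 + 0.1484×862.51 + 0.1052×1402.28 = 388.8481 per 100000.
The 2018 intake: 0.4042×58.71 + 0.3422×203.10 + 0.1484×1014.77 + 0.1052×1524.66 = 404.1470 per 100000.
Difference = 388.8481 − 404.1470 = -15.2988.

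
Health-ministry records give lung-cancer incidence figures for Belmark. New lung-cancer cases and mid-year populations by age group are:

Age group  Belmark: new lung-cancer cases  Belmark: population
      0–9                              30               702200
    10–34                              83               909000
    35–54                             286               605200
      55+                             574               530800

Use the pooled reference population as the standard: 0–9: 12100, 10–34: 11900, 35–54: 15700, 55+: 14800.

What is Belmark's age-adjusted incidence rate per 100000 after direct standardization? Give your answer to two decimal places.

Age-specific rates per 100000 for Belmark: 4.27, 9.13, 47.26, 108.14.
Standard total = 54500; weights = 0.2220, 0.2183, 0.2881, 0.2716.
Standardized rate: 0.2220×4.27 + 0.2183×9.13 + 0.2881×47.26 + 0.2716×108.14 = 45.9219 per 100000.

45.92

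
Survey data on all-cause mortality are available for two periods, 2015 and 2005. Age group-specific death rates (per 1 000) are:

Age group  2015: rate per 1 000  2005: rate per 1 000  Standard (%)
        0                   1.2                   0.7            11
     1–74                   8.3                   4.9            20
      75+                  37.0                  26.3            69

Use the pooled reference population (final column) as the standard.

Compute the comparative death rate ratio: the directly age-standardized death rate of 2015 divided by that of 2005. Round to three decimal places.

1.423

Standard weights: 0.11, 0.20, 0.69.
2015: 0.1100×1.2 + 0.2000×8.3 + 0.6900×37.0 = 27.3220 per 1 000.
2005: 0.1100×0.7 + 0.2000×4.9 + 0.6900×26.3 = 19.2040 per 1 000.
Ratio = 27.3220 ÷ 19.2040 = 1.42272.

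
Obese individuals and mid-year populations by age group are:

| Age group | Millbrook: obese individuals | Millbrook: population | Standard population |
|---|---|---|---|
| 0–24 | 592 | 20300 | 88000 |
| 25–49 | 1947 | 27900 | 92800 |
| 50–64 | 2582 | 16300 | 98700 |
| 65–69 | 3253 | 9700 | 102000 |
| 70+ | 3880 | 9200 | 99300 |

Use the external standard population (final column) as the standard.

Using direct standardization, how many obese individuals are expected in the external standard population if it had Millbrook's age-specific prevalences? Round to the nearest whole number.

Age-specific rates per 1000 for Millbrook: 29.163, 69.785, 158.405, 335.361, 421.739.
Expected obese individuals = Σ (standard pop × age-specific rate ÷ 1000)
= 88000×29.163/1000 + 92800×69.785/1000 + 98700×158.405/1000 + 102000×335.361/1000 + 99300×421.739/1000
= 2566.31 + 6476.04 + 15634.56 + 34206.80 + 41878.70 = 100762.41.

100762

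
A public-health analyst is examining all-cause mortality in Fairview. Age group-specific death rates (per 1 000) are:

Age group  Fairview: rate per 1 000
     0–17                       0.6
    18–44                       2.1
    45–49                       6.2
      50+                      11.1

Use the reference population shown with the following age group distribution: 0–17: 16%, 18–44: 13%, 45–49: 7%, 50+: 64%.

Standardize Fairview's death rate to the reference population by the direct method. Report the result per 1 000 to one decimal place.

7.9

Standard weights: 0.16, 0.13, 0.07, 0.64.
Standardized rate: 0.1600×0.6 + 0.1300×2.1 + 0.0700×6.2 + 0.6400×11.1 = 7.9070 per 1 000.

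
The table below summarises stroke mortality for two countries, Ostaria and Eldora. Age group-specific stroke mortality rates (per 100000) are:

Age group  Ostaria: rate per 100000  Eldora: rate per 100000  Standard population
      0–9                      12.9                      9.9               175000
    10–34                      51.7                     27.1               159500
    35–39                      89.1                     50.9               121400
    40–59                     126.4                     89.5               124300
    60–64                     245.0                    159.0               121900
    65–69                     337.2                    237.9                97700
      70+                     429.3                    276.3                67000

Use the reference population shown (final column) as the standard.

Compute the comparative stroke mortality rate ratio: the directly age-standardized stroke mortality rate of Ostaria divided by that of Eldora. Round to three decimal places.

1.522

Standard total = 866800; weights = 0.2019, 0.1840, 0.1401, 0.1434, 0.1406, 0.1127, 0.0773.
Ostaria: 0.2019×12.9 + 0.1840×51.7 + 0.1401×89.1 + 0.1434×126.4 + 0.1406×245.0 + 0.1127×337.2 + 0.0773×429.3 = 148.3675 per 100000.
Eldora: 0.2019×9.9 + 0.1840×27.1 + 0.1401×50.9 + 0.1434×89.5 + 0.1406×159.0 + 0.1127×237.9 + 0.0773×276.3 = 97.4805 per 100000.
Ratio = 148.3675 ÷ 97.4805 = 1.52202.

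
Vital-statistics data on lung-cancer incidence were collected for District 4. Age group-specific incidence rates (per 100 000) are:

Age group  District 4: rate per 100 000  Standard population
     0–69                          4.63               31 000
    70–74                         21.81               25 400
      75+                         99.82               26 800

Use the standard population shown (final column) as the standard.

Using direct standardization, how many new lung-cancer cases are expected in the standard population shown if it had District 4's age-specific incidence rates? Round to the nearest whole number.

34

Expected new lung-cancer cases = Σ (standard pop × age-specific rate ÷ 100 000)
= 31 000×4.63/100 000 + 25 400×21.81/100 000 + 26 800×99.82/100 000
= 1.44 + 5.54 + 26.75 = 33.73.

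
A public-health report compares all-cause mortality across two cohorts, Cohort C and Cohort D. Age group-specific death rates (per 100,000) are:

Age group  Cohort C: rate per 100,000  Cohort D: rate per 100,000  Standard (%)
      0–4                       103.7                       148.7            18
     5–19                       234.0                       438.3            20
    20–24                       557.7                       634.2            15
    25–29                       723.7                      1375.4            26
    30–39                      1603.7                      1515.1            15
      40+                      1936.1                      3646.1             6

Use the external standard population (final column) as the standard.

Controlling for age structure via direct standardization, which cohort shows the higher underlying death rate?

Cohort D

Standard weights: 0.18, 0.20, 0.15, 0.26, 0.15, 0.06.
Cohort C: 0.1800×103.7 + 0.2000×234.0 + 0.1500×557.7 + 0.2600×723.7 + 0.1500×1603.7 + 0.0600×1936.1 = 694.0040 per 100,000.
Cohort D: 0.1800×148.7 + 0.2000×438.3 + 0.1500×634.2 + 0.2600×1375.4 + 0.1500×1515.1 + 0.0600×3646.1 = 1013.1910 per 100,000.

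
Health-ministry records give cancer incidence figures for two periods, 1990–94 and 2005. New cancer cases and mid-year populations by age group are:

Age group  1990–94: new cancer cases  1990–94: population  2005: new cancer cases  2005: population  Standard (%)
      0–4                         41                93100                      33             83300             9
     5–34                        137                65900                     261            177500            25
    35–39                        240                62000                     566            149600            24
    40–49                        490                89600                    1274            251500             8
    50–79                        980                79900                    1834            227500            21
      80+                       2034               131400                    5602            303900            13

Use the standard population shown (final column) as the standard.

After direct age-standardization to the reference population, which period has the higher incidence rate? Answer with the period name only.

1990–94

Age-specific rates per 100000 for 1990–94: 44.04, 207.89, 387.10, 546.88, 1226.53, 1547.95.
For 2005: 39.62, 147.04, 378.34, 506.56, 806.15, 1843.37.
Standard weights: 0.09, 0.25, 0.24, 0.08, 0.21, 0.13.
1990–94: 0.0900×44.04 + 0.2500×207.89 + 0.2400×387.10 + 0.0800×546.88 + 0.2100×1226.53 + 0.1300×1547.95 = 651.3942 per 100000.
2005: 0.0900×39.62 + 0.2500×147.04 + 0.2400×378.34 + 0.0800×506.56 + 0.2100×806.15 + 0.1300×1843.37 = 580.5833 per 100000.
The crude rates (751.48 vs 801.98) would put 2005 higher, but that reflects its age composition; once standardized to a common age structure, 1990–94 has the higher underlying rate.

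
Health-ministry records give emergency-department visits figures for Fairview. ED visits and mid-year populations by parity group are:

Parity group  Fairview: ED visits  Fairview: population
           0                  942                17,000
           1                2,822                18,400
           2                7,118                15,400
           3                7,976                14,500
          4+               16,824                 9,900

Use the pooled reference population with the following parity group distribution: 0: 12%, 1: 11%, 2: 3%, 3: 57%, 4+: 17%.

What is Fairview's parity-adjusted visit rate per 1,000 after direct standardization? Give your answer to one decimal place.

Parity-specific rates per 1,000 for Fairview: 55.412, 153.370, 462.208, 550.069, 1699.394.
Standard weights: 0.12, 0.11, 0.03, 0.57, 0.17.
Standardized rate: 0.1200×55.412 + 0.1100×153.370 + 0.0300×462.208 + 0.5700×550.069 + 0.1700×1699.394 = 639.8226 per 1,000.

639.8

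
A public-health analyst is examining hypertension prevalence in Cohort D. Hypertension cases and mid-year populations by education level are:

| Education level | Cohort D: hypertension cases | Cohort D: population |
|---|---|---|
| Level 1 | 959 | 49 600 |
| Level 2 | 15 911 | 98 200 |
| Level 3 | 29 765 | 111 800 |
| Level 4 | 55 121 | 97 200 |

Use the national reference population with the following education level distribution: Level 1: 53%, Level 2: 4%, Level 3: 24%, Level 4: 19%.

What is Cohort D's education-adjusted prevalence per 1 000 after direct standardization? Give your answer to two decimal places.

Education-specific rates per 1 000 for Cohort D: 19.335, 162.026, 266.234, 567.088.
Standard weights: 0.53, 0.04, 0.24, 0.19.
Standardized rate: 0.5300×19.335 + 0.0400×162.026 + 0.2400×266.234 + 0.1900×567.088 = 188.3715 per 1 000.

188.37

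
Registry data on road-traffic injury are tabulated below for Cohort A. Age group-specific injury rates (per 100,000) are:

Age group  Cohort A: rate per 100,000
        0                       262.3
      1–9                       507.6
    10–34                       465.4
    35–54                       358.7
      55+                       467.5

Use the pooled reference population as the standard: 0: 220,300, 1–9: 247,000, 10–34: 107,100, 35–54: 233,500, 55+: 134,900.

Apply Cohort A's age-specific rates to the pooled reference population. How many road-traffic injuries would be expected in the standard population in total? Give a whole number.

3798

Expected road-traffic injuries = Σ (standard pop × age-specific rate ÷ 100,000)
= 220,300×262.3/100,000 + 247,000×507.6/100,000 + 107,100×465.4/100,000 + 233,500×358.7/100,000 + 134,900×467.5/100,000
= 577.85 + 1253.77 + 498.44 + 837.56 + 630.66 = 3798.28.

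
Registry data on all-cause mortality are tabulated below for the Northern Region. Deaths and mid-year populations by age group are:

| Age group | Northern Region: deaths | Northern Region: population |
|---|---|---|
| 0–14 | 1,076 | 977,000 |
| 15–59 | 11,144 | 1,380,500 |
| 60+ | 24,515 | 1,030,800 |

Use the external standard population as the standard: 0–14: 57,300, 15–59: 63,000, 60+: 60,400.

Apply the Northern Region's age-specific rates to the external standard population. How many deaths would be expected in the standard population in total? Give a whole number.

2008

Age-specific rates per 1,000 for the Northern Region: 1.101, 8.072, 23.782.
Expected deaths = Σ (standard pop × age-specific rate ÷ 1,000)
= 57,300×1.101/1,000 + 63,000×8.072/1,000 + 60,400×23.782/1,000
= 63.11 + 508.56 + 1436.46 = 2008.13.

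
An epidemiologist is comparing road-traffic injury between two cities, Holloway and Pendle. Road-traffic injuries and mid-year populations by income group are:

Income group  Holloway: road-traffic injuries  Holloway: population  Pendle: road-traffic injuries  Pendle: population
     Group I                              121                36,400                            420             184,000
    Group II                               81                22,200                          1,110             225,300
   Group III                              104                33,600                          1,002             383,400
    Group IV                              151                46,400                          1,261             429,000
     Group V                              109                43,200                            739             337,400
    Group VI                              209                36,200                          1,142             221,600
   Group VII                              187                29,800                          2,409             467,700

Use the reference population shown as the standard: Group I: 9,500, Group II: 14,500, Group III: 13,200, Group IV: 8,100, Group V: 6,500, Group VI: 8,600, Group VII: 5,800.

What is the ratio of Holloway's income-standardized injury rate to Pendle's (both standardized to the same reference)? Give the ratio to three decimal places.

1.060

Income-specific rates per 100,000 for Holloway: 332.42, 364.86, 309.52, 325.43, 252.31, 577.35, 627.52.
For Pendle: 228.26, 492.68, 261.35, 293.94, 219.03, 515.34, 515.07.
Standard total = 66,200; weights = 0.1435, 0.2190, 0.1994, 0.1224, 0.0982, 0.1299, 0.0876.
Holloway: 0.1435×332.42 + 0.2190×364.86 + 0.1994×309.52 + 0.1224×325.43 + 0.0982×252.31 + 0.1299×577.35 + 0.0876×627.52 = 383.9131 per 100,000.
Pendle: 0.1435×228.26 + 0.2190×492.68 + 0.1994×261.35 + 0.1224×293.94 + 0.0982×219.03 + 0.1299×515.34 + 0.0876×515.07 = 362.3266 per 100,000.
Ratio = 383.9131 ÷ 362.3266 = 1.05958.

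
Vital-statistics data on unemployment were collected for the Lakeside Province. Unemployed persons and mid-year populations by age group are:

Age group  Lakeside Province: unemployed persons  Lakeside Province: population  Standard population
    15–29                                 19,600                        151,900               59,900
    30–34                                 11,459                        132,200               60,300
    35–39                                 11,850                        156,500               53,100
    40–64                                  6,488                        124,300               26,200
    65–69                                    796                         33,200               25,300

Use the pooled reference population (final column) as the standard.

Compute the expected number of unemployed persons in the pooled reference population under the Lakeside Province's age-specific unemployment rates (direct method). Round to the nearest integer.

18951

Age-specific rates per 1,000 for the Lakeside Province: 129.032, 86.679, 75.719, 52.196, 23.976.
Expected unemployed persons = Σ (standard pop × age-specific rate ÷ 1,000)
= 59,900×129.032/1,000 + 60,300×86.679/1,000 + 53,100×75.719/1,000 + 26,200×52.196/1,000 + 25,300×23.976/1,000
= 7729.03 + 5226.76 + 4020.67 + 1367.54 + 606.59 = 18950.60.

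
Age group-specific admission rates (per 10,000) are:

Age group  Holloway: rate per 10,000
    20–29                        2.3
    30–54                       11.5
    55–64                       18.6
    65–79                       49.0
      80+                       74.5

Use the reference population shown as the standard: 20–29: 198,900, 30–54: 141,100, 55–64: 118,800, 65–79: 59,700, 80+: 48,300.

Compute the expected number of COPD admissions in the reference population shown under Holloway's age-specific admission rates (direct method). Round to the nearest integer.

1081

Expected COPD admissions = Σ (standard pop × age-specific rate ÷ 10,000)
= 198,900×2.3/10,000 + 141,100×11.5/10,000 + 118,800×18.6/10,000 + 59,700×49.0/10,000 + 48,300×74.5/10,000
= 45.75 + 162.26 + 220.97 + 292.53 + 359.83 = 1081.35.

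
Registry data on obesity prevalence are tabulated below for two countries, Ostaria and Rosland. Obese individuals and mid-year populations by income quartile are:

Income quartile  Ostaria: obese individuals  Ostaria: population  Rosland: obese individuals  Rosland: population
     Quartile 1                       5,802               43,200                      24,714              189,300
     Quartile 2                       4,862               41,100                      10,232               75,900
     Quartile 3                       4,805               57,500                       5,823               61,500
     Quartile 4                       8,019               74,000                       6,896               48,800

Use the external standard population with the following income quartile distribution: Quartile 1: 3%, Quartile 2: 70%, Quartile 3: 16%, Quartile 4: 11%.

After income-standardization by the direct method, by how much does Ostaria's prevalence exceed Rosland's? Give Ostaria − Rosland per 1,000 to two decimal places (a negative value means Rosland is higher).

-16.85

Income-specific rates per 1,000 for Ostaria: 134.306, 118.297, 83.565, 108.365.
For Rosland: 130.555, 134.809, 94.683, 141.311.
Standard weights: 0.03, 0.70, 0.16, 0.11.
Ostaria: 0.0300×134.306 + 0.7000×118.297 + 0.1600×83.565 + 0.1100×108.365 = 112.1275 per 1,000.
Rosland: 0.0300×130.555 + 0.7000×134.809 + 0.1600×94.683 + 0.1100×141.311 = 128.9764 per 1,000.
Difference = 112.1275 − 128.9764 = -16.8489.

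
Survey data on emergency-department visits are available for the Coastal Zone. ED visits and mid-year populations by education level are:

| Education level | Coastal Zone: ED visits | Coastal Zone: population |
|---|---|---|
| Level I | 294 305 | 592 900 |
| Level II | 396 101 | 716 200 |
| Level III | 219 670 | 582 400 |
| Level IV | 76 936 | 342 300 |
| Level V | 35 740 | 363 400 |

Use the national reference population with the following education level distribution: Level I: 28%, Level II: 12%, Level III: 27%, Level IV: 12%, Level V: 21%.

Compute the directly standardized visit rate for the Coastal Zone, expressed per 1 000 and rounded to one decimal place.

Education-specific rates per 1 000 for the Coastal Zone: 496.382, 553.059, 377.181, 224.762, 98.349.
Standard weights: 0.28, 0.12, 0.27, 0.12, 0.21.
Standardized rate: 0.2800×496.382 + 0.1200×553.059 + 0.2700×377.181 + 0.1200×224.762 + 0.2100×98.349 = 354.8176 per 1 000.

354.8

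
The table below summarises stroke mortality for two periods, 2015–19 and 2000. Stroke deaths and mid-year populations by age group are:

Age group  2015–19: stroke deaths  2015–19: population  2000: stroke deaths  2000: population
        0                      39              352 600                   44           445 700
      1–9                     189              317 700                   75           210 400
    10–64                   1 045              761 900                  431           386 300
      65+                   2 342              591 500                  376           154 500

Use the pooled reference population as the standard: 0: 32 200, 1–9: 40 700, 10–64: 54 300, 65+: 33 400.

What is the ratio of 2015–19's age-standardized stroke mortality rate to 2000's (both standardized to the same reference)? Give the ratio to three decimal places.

Age-specific rates per 100 000 for 2015–19: 11.06, 59.49, 137.16, 395.94.
For 2000: 9.87, 35.65, 111.57, 243.37.
Standard total = 160 600; weights = 0.2005, 0.2534, 0.3381, 0.2080.
2015–19: 0.2005×11.06 + 0.2534×59.49 + 0.3381×137.16 + 0.2080×395.94 = 146.0119 per 100 000.
2000: 0.2005×9.87 + 0.2534×35.65 + 0.3381×111.57 + 0.2080×243.37 = 99.3489 per 100 000.
Ratio = 146.0119 ÷ 99.3489 = 1.46969.

1.470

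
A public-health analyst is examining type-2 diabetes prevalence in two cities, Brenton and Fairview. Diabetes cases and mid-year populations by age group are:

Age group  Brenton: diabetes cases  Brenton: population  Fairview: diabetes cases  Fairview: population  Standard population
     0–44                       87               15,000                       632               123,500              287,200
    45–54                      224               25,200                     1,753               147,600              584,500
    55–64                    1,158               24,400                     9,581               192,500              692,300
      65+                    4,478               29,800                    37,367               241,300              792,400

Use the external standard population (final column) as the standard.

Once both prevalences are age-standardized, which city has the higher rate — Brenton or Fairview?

Fairview

Age-specific rates per 1,000 for Brenton: 5.800, 8.889, 47.459, 150.268.
For Fairview: 5.117, 11.877, 49.771, 154.857.
Standard total = 2,356,400; weights = 0.1219, 0.2480, 0.2938, 0.3363.
Brenton: 0.1219×5.800 + 0.2480×8.889 + 0.2938×47.459 + 0.3363×150.268 = 67.3867 per 1,000.
Fairview: 0.1219×5.117 + 0.2480×11.877 + 0.2938×49.771 + 0.3363×154.857 = 70.2670 per 1,000.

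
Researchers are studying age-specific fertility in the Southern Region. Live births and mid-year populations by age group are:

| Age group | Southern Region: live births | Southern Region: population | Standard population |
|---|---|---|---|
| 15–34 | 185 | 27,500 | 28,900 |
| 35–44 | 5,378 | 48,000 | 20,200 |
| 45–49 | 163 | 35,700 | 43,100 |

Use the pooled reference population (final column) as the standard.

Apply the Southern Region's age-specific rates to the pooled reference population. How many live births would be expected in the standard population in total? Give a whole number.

2654

Age-specific rates per 1,000 for the Southern Region: 6.727, 112.042, 4.566.
Expected live births = Σ (standard pop × age-specific rate ÷ 1,000)
= 28,900×6.727/1,000 + 20,200×112.042/1,000 + 43,100×4.566/1,000
= 194.42 + 2263.24 + 196.79 = 2654.45.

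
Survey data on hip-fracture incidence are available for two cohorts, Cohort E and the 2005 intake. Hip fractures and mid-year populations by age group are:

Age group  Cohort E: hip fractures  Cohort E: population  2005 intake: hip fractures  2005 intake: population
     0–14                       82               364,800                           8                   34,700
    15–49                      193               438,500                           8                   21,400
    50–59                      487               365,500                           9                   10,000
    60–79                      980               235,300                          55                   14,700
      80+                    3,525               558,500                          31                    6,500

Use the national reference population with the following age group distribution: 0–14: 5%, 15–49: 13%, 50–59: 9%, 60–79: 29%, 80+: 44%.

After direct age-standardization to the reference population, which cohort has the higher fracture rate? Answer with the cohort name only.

Age-specific rates per 100,000 for Cohort E: 22.48, 44.01, 133.24, 416.49, 631.15.
For the 2005 intake: 23.05, 37.38, 90.00, 374.15, 476.92.
Standard weights: 0.05, 0.13, 0.09, 0.29, 0.44.
Cohort E: 0.0500×22.48 + 0.1300×44.01 + 0.0900×133.24 + 0.2900×416.49 + 0.4400×631.15 = 417.3276 per 100,000.
The 2005 intake: 0.0500×23.05 + 0.1300×37.38 + 0.0900×90.00 + 0.2900×374.15 + 0.4400×476.92 = 332.4621 per 100,000.

Cohort E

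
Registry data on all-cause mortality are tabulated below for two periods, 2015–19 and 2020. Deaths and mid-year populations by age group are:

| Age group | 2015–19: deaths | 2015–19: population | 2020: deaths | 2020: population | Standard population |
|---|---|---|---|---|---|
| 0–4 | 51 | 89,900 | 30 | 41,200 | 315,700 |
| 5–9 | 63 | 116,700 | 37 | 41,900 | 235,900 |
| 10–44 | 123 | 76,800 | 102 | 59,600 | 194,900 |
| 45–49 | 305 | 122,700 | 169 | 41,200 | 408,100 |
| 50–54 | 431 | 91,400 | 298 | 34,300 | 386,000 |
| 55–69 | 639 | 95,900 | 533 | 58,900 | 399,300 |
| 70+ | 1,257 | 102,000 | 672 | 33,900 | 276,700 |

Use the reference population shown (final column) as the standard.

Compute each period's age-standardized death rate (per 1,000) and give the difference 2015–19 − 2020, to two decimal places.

-2.42

Age-specific rates per 1,000 for 2015–19: 0.567, 0.540, 1.602, 2.486, 4.716, 6.663, 12.324.
For 2020: 0.728, 0.883, 1.711, 4.102, 8.688, 9.049, 19.823.
Standard total = 2,216,600; weights = 0.1424, 0.1064, 0.0879, 0.1841, 0.1741, 0.1801, 0.1248.
2015–19: 0.1424×0.567 + 0.1064×0.540 + 0.0879×1.602 + 0.1841×2.486 + 0.1741×4.716 + 0.1801×6.663 + 0.1248×12.324 = 4.2966 per 1,000.
2020: 0.1424×0.728 + 0.1064×0.883 + 0.0879×1.711 + 0.1841×4.102 + 0.1741×8.688 + 0.1801×9.049 + 0.1248×19.823 = 6.7210 per 1,000.
Difference = 4.2966 − 6.7210 = -2.4244.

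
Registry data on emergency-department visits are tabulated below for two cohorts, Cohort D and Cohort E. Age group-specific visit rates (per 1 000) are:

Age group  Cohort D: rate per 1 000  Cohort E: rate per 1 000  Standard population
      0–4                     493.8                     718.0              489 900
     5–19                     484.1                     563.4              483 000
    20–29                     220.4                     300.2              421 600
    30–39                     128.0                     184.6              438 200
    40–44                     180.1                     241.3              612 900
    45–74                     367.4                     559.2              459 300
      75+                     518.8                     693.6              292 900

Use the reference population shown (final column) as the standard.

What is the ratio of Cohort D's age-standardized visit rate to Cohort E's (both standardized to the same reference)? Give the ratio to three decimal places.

Standard total = 3 197 800; weights = 0.1532, 0.1510, 0.1318, 0.1370, 0.1917, 0.1436, 0.0916.
Cohort D: 0.1532×493.8 + 0.1510×484.1 + 0.1318×220.4 + 0.1370×128.0 + 0.1917×180.1 + 0.1436×367.4 + 0.0916×518.8 = 330.1738 per 1 000.
Cohort E: 0.1532×718.0 + 0.1510×563.4 + 0.1318×300.2 + 0.1370×184.6 + 0.1917×241.3 + 0.1436×559.2 + 0.0916×693.6 = 450.0642 per 1 000.
Ratio = 330.1738 ÷ 450.0642 = 0.73361.

0.734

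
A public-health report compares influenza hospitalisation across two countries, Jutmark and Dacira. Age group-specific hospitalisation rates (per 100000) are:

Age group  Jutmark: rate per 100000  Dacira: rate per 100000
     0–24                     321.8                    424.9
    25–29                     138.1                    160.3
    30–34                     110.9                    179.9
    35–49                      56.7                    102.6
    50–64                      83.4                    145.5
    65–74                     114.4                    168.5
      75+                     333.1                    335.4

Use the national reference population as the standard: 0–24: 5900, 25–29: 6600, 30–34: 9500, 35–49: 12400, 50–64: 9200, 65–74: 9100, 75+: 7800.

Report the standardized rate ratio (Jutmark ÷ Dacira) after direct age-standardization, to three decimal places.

Standard total = 60500; weights = 0.0975, 0.1091, 0.1570, 0.2050, 0.1521, 0.1504, 0.1289.
Jutmark: 0.0975×321.8 + 0.1091×138.1 + 0.1570×110.9 + 0.2050×56.7 + 0.1521×83.4 + 0.1504×114.4 + 0.1289×333.1 = 148.3175 per 100000.
Dacira: 0.0975×424.9 + 0.1091×160.3 + 0.1570×179.9 + 0.2050×102.6 + 0.1521×145.5 + 0.1504×168.5 + 0.1289×335.4 = 198.9132 per 100000.
Ratio = 148.3175 ÷ 198.9132 = 0.74564.

0.746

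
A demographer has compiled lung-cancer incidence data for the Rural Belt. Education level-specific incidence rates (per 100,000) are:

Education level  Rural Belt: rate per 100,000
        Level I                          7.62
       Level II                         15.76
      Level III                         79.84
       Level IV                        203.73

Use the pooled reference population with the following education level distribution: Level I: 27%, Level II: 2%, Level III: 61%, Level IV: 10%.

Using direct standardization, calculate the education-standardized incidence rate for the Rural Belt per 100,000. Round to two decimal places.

Standard weights: 0.27, 0.02, 0.61, 0.10.
Standardized rate: 0.2700×7.62 + 0.0200×15.76 + 0.6100×79.84 + 0.1000×203.73 = 71.4480 per 100,000.

71.45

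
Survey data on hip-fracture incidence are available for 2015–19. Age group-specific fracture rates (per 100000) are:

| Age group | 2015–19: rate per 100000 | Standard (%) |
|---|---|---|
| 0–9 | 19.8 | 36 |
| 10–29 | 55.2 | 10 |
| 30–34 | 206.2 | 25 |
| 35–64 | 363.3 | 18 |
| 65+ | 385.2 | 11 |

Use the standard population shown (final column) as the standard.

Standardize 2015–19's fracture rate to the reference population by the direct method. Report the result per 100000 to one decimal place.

Standard weights: 0.36, 0.10, 0.25, 0.18, 0.11.
Standardized rate: 0.3600×19.8 + 0.1000×55.2 + 0.2500×206.2 + 0.1800×363.3 + 0.1100×385.2 = 171.9640 per 100000.

172.0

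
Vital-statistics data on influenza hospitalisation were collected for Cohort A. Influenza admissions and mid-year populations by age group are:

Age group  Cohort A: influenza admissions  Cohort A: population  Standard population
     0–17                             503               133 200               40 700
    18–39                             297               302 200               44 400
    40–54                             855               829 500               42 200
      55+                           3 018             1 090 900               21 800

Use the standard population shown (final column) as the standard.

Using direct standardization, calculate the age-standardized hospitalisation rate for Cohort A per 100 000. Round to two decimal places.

Age-specific rates per 100 000 for Cohort A: 377.63, 98.28, 103.07, 276.65.
Standard total = 149 100; weights = 0.2730, 0.2978, 0.2830, 0.1462.
Standardized rate: 0.2730×377.63 + 0.2978×98.28 + 0.2830×103.07 + 0.1462×276.65 = 201.9704 per 100 000.

201.97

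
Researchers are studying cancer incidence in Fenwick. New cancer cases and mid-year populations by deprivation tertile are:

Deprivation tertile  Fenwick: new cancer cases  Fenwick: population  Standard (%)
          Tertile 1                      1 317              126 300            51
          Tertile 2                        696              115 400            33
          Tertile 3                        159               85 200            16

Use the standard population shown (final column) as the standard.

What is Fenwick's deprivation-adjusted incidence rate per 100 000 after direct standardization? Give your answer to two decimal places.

760.69

Deprivation-specific rates per 100 000 for Fenwick: 1042.76, 603.12, 186.62.
Standard weights: 0.51, 0.33, 0.16.
Standardized rate: 0.5100×1042.76 + 0.3300×603.12 + 0.1600×186.62 = 760.6938 per 100 000.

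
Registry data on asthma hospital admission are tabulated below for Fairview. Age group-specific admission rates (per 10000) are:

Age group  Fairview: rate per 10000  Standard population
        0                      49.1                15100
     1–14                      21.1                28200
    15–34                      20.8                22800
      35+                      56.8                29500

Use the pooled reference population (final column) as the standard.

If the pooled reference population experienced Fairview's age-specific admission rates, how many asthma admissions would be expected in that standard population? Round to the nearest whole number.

349

Expected asthma admissions = Σ (standard pop × age-specific rate ÷ 10000)
= 15100×49.1/10000 + 28200×21.1/10000 + 22800×20.8/10000 + 29500×56.8/10000
= 74.14 + 59.50 + 47.42 + 167.56 = 348.63.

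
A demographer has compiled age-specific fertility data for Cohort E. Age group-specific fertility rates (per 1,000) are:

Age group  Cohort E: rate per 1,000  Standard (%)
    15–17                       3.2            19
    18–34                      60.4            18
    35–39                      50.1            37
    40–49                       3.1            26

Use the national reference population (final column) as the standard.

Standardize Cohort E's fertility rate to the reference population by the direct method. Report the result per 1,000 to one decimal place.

30.8

Standard weights: 0.19, 0.18, 0.37, 0.26.
Standardized rate: 0.1900×3.2 + 0.1800×60.4 + 0.3700×50.1 + 0.2600×3.1 = 30.8230 per 1,000.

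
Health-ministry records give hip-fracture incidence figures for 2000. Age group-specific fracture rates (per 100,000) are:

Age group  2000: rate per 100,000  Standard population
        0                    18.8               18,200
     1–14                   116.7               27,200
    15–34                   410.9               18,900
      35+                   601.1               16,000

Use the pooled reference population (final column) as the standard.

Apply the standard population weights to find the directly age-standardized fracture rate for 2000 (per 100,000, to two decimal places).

260.27

Standard total = 80,300; weights = 0.2267, 0.3387, 0.2354, 0.1993.
Standardized rate: 0.2267×18.8 + 0.3387×116.7 + 0.2354×410.9 + 0.1993×601.1 = 260.2741 per 100,000.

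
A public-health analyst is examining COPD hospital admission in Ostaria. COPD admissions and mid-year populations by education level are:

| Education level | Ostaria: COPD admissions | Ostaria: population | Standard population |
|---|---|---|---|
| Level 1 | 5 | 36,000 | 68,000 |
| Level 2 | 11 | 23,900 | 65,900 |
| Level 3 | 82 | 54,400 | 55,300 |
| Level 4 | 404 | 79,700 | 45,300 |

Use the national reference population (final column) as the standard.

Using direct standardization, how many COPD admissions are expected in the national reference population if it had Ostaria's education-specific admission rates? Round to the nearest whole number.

Education-specific rates per 10,000 for Ostaria: 1.39, 4.60, 15.07, 50.69.
Expected COPD admissions = Σ (standard pop × education-specific rate ÷ 10,000)
= 68,000×1.39/10,000 + 65,900×4.60/10,000 + 55,300×15.07/10,000 + 45,300×50.69/10,000
= 9.44 + 30.33 + 83.36 + 229.63 = 352.76.

353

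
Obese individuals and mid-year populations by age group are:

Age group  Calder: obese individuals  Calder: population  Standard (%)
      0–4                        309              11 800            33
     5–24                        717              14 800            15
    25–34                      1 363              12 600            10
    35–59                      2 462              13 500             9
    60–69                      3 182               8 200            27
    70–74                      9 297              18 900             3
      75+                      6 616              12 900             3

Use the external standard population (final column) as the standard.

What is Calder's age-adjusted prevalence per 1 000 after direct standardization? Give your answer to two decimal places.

178.06

Age-specific rates per 1 000 for Calder: 26.186, 48.446, 108.175, 182.370, 388.049, 491.905, 512.868.
Standard weights: 0.33, 0.15, 0.10, 0.09, 0.27, 0.03, 0.03.
Standardized rate: 0.3300×26.186 + 0.1500×48.446 + 0.1000×108.175 + 0.0900×182.370 + 0.2700×388.049 + 0.0300×491.905 + 0.0300×512.868 = 178.0556 per 1 000.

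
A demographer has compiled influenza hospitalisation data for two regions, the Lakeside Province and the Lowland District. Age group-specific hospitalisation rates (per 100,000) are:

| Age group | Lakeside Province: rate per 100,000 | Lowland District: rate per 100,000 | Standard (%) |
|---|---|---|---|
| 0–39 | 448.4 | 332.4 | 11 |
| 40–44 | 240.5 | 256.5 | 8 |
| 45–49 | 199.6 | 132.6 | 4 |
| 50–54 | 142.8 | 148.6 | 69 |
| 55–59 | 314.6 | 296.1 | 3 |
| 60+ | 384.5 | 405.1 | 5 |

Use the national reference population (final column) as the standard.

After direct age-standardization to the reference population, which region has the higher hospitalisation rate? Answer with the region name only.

Lakeside Province

Standard weights: 0.11, 0.08, 0.04, 0.69, 0.03, 0.05.
The Lakeside Province: 0.1100×448.4 + 0.0800×240.5 + 0.0400×199.6 + 0.6900×142.8 + 0.0300×314.6 + 0.0500×384.5 = 203.7430 per 100,000.
The Lowland District: 0.1100×332.4 + 0.0800×256.5 + 0.0400×132.6 + 0.6900×148.6 + 0.0300×296.1 + 0.0500×405.1 = 194.0600 per 100,000.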